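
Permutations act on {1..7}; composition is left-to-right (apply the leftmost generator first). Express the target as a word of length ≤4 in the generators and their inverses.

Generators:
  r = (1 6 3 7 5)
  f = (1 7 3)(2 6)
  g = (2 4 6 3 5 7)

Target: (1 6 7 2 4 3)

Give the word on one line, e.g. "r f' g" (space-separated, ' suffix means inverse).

g r

  after g: (2 4 6 3 5 7)
  after r: (1 6 7 2 4 3)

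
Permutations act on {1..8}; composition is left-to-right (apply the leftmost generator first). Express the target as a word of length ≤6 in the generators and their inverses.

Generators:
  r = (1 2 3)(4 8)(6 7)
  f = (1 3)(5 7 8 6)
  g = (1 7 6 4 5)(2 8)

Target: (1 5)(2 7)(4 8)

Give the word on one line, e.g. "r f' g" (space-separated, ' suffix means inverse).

g g f' r' g

  after g: (1 7 6 4 5)(2 8)
  after g: (1 6 5 7 4)
  after f': (1 8 7 4 3)
  after r': (1 4 2)(6 7 8)
  after g: (1 5)(2 7)(4 8)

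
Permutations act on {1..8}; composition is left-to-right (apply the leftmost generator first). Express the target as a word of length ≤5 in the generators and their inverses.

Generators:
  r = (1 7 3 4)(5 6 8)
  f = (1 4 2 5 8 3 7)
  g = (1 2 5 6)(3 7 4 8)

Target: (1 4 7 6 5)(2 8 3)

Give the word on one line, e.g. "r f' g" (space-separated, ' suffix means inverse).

  after r: (1 7 3 4)(5 6 8)
  after r: (1 3)(4 7)(5 8 6)
  after g: (1 7 8)(2 5 3)
  after r: (1 3 2 6 8 7 5 4)
  after r: (1 4 7 6 5)(2 8 3)

r r g r r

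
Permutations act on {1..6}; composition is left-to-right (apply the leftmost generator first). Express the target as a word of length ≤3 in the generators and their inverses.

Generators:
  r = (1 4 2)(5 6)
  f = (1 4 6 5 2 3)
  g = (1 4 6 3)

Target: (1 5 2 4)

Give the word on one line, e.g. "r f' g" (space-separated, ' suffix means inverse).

  after r': (1 2 4)(5 6)
  after g: (1 2 6 5 3)
  after f': (1 5 2 4)

r' g f'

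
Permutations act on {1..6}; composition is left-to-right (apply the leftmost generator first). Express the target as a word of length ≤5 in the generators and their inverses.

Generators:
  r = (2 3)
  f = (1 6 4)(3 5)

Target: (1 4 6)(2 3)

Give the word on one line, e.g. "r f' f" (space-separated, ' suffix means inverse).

  after r: (2 3)
  after f': (1 4 6)(2 5 3)
  after f': (1 6 4)(2 3)
  after f': (2 5 3)
  after f': (1 4 6)(2 3)

r f' f' f' f'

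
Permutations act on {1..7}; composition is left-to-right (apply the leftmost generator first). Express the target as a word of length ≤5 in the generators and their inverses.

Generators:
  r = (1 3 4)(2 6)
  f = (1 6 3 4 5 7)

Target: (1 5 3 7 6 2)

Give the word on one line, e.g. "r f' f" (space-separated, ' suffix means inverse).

  after r: (1 3 4)(2 6)
  after f: (1 4 6 2 3 5 7)
  after f: (1 5)(2 4 3 7 6)
  after r': (1 5 4)(2 3 7)
  after r': (1 5 3 7 6 2)

r f f r' r'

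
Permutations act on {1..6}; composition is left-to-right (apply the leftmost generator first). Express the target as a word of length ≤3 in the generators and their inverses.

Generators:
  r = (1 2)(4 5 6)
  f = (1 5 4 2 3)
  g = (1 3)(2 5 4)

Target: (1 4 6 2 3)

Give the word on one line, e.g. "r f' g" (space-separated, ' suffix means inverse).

  after r': (1 2)(4 6 5)
  after g': (1 4 6 2 3)

r' g'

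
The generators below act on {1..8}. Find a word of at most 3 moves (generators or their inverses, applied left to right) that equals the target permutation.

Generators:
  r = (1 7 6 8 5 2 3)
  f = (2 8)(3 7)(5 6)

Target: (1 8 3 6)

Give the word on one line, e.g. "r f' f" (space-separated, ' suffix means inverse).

r' r' f'

  after r': (1 3 2 5 8 6 7)
  after r': (1 2 8 7 3 5 6)
  after f': (1 8 3 6)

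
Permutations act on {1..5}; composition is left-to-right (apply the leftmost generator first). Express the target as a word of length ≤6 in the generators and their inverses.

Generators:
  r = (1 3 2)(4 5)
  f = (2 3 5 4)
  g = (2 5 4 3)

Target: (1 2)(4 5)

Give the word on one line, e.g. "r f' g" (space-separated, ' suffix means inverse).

  after f: (2 3 5 4)
  after g: (3 4 5)
  after r: (1 3 5 2)
  after f': (1 2)(4 5)

f g r f'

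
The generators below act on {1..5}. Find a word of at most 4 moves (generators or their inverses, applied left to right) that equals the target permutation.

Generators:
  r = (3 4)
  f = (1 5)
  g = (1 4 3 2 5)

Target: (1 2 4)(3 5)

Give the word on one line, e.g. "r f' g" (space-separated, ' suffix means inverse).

r' g' g'

  after r': (3 4)
  after g': (1 5 2 3)
  after g': (1 2 4)(3 5)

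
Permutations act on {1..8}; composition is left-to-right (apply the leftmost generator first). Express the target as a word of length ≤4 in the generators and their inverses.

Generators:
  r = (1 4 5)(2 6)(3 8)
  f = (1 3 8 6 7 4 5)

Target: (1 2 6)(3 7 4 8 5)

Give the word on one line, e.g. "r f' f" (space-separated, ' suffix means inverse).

f f f r

  after f: (1 3 8 6 7 4 5)
  after f: (1 8 7 5 3 6 4)
  after f: (1 6 5 8 4 3 7)
  after r: (1 2 6)(3 7 4 8 5)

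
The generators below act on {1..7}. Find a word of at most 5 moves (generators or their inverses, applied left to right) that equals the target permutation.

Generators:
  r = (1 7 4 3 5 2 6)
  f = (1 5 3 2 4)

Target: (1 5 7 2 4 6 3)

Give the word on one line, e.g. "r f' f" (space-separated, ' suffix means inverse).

r r r r

  after r: (1 7 4 3 5 2 6)
  after r: (1 4 5 6 7 3 2)
  after r: (1 3 6 4 2 7 5)
  after r: (1 5 7 2 4 6 3)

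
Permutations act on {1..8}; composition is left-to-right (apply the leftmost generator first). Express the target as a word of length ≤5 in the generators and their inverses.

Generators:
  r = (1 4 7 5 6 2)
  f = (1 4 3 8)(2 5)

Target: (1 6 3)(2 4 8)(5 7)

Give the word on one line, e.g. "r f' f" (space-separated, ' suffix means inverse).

f r r r f

  after f: (1 4 3 8)(2 5)
  after r: (1 7 5)(2 6)(3 8 4)
  after r: (1 5 4 3 8 7 6)
  after r: (1 6 4 3 8 5 7 2)
  after f: (1 6 3)(2 4 8)(5 7)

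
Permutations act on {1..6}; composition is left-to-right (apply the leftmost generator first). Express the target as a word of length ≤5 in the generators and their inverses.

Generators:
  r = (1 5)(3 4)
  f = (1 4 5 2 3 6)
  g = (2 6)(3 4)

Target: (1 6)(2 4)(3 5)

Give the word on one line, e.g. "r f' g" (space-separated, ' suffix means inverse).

g' f' r'

  after g': (2 6)(3 4)
  after f': (1 6 5 4 2 3)
  after r': (1 6)(2 4)(3 5)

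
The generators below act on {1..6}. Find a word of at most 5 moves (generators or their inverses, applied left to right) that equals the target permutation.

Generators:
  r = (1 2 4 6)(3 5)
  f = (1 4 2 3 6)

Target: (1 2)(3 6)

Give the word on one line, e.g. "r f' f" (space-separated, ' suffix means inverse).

r r f

  after r: (1 2 4 6)(3 5)
  after r: (1 4)(2 6)
  after f: (1 2)(3 6)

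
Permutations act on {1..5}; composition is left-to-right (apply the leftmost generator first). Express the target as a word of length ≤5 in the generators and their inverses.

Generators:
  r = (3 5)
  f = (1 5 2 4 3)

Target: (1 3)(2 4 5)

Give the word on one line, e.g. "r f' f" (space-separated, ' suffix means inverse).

  after f': (1 3 4 2 5)
  after f': (1 4 5 3 2)
  after f': (1 2 3 5 4)
  after f': (1 5 2 4 3)
  after r: (1 3)(2 4 5)

f' f' f' f' r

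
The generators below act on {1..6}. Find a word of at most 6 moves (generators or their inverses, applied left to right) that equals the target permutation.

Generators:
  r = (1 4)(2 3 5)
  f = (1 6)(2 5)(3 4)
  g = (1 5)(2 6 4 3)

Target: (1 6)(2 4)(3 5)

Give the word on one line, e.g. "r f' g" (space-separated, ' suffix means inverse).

r' r' f r r

  after r': (1 4)(2 5 3)
  after r': (2 3 5)
  after f: (1 6)(2 4 3)
  after r: (1 6 4 5 2)
  after r: (1 6)(2 4)(3 5)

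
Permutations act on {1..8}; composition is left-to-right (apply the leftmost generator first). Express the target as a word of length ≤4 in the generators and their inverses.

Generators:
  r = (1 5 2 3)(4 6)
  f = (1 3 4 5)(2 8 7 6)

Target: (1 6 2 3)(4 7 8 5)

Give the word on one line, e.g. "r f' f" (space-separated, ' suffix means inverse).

r f' r'

  after r: (1 5 2 3)(4 6)
  after f': (1 4 7 8 2)(3 5 6)
  after r': (1 6 2 3)(4 7 8 5)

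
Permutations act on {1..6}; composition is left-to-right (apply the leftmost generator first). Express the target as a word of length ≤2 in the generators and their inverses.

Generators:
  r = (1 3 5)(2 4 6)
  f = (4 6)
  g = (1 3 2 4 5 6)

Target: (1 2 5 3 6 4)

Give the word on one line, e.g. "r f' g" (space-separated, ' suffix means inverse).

r g

  after r: (1 3 5)(2 4 6)
  after g: (1 2 5 3 6 4)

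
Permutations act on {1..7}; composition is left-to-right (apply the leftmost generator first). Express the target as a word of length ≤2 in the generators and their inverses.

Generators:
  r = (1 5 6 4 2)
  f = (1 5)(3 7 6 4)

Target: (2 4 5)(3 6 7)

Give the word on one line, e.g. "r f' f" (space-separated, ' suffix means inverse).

  after f': (1 5)(3 4 6 7)
  after r': (2 4 5)(3 6 7)

f' r'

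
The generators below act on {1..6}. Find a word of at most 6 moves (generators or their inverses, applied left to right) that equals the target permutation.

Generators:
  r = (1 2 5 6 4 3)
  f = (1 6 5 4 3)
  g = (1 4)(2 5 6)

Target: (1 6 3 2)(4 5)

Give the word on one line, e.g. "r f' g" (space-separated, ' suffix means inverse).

  after f': (1 3 4 5 6)
  after r': (1 4 2)(3 6)
  after f': (1 5 6 4 2 3)
  after r: (1 6 3 2)(4 5)

f' r' f' r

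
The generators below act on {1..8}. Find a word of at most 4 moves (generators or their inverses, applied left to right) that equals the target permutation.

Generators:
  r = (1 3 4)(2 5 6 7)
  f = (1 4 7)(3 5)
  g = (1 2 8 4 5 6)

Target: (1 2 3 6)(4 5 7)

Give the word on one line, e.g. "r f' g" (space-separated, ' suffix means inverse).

  after f': (1 7 4)(3 5)
  after r: (1 2 5 4 3 6 7)
  after f: (1 2 3 6)(4 5 7)

f' r f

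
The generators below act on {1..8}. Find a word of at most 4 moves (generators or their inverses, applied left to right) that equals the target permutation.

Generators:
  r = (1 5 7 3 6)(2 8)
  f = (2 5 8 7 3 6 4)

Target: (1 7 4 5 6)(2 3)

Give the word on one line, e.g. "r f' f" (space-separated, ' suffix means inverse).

r f f

  after r: (1 5 7 3 6)(2 8)
  after f: (1 8 5 3 4 2 7 6)
  after f: (1 7 4 5 6)(2 3)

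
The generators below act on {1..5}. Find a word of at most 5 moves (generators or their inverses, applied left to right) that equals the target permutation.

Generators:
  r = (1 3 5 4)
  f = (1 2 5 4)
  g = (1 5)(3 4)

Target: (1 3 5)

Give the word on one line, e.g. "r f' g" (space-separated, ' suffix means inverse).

g' f' f' r f

  after g': (1 5)(3 4)
  after f': (1 2)(3 5 4)
  after f': (2 4 3)
  after r: (1 3 2)(4 5)
  after f: (1 3 5)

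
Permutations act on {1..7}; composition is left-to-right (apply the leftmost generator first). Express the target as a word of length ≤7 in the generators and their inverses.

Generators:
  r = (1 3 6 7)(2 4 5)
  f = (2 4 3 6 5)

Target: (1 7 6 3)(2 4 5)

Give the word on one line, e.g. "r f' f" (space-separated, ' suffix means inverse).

r' r' r' r' r'

  after r': (1 7 6 3)(2 5 4)
  after r': (1 6)(2 4 5)(3 7)
  after r': (1 3 6 7)
  after r': (2 5 4)
  after r': (1 7 6 3)(2 4 5)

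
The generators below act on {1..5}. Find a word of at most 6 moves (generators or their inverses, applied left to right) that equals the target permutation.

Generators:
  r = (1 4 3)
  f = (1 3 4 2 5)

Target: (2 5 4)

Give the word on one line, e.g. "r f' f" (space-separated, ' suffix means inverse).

r' f' r' f'

  after r': (1 3 4)
  after f': (2 4 5)
  after r': (1 3 4 5 2)
  after f': (2 5 4)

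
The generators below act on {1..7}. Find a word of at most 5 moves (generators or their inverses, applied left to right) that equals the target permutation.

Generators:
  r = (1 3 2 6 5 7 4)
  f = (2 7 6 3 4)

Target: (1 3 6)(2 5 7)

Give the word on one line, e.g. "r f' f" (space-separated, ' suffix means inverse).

f f r

  after f: (2 7 6 3 4)
  after f: (2 6 4 7 3)
  after r: (1 3 6)(2 5 7)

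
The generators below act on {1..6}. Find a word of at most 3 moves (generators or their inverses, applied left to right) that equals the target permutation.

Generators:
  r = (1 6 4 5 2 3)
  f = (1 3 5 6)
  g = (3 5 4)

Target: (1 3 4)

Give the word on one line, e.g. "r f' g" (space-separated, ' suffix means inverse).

  after f: (1 3 5 6)
  after g: (1 5 6)(3 4)
  after f': (1 3 4)

f g f'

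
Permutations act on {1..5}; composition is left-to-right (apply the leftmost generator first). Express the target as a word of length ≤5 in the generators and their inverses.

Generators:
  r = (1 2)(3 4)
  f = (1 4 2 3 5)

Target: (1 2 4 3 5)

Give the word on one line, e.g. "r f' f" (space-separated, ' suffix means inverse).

  after r': (1 2)(3 4)
  after f': (1 4 2 5 3)
  after f': (2 3 5)
  after r: (1 2 4 3 5)

r' f' f' r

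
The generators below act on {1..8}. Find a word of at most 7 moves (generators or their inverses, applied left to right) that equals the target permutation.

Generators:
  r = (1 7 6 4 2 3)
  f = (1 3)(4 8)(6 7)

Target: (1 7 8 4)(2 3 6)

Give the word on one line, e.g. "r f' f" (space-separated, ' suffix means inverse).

r f' f' r f

  after r: (1 7 6 4 2 3)
  after f': (1 6 8 4 2)
  after f': (1 7 6 4 2 3)
  after r: (1 6 2)(3 7 4)
  after f: (1 7 8 4)(2 3 6)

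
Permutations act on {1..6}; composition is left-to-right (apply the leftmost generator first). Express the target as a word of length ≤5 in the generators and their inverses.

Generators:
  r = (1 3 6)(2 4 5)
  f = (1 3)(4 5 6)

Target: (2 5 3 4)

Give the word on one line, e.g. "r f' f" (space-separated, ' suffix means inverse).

  after f': (1 3)(4 6 5)
  after f': (4 5 6)
  after r: (1 3 6 5)(2 4)
  after f: (2 5 3 4)

f' f' r f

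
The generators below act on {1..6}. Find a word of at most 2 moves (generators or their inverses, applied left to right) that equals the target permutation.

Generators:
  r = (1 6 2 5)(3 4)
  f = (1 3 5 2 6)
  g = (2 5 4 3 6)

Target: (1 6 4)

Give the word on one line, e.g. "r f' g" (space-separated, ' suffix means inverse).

  after g': (2 6 3 4 5)
  after r: (1 6 4)

g' r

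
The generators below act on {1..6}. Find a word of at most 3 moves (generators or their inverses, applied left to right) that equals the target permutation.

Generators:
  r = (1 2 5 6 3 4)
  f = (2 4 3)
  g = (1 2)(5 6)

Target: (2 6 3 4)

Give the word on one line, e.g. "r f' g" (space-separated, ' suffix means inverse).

  after r: (1 2 5 6 3 4)
  after g': (2 6 3 4)

r g'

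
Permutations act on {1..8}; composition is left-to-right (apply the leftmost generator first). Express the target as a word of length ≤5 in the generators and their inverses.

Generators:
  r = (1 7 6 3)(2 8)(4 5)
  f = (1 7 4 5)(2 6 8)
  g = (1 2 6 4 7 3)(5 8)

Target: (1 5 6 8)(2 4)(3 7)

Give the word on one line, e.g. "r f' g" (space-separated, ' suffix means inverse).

  after f: (1 7 4 5)(2 6 8)
  after f: (1 4)(2 8 6)(5 7)
  after r': (1 5)(3 6 8 7 4)
  after g: (1 8 3 4)(2 6 5)
  after g: (1 5 6 8)(2 4)(3 7)

f f r' g g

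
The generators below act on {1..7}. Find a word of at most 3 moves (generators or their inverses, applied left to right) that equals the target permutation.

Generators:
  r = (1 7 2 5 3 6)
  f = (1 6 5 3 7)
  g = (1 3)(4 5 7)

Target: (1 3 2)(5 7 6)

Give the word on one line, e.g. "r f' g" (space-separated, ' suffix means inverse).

r' r'

  after r': (1 6 3 5 2 7)
  after r': (1 3 2)(5 7 6)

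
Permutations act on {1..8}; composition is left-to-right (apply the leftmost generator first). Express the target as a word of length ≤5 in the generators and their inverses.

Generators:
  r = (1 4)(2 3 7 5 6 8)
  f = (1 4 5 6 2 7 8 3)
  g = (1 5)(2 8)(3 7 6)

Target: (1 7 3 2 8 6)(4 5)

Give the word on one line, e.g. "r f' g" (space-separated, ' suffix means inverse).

  after g': (1 5)(2 8)(3 6 7)
  after r: (1 6 5 4)(3 8)
  after g': (1 7 3 2 8 6)(4 5)

g' r g'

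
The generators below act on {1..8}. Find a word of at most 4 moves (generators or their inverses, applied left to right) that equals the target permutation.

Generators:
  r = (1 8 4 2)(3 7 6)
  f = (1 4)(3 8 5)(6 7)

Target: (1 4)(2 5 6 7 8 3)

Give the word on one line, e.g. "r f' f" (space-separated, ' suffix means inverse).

  after f: (1 4)(3 8 5)(6 7)
  after r': (1 8 5 6 3)(2 4)
  after r': (2 8 5 7 3)
  after f: (1 4)(2 5 6 7 8 3)

f r' r' f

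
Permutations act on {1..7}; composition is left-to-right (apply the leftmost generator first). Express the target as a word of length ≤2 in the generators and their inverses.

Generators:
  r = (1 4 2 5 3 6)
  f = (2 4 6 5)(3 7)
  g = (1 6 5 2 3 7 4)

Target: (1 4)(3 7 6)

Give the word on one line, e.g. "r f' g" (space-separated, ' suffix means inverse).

  after f: (2 4 6 5)(3 7)
  after r: (1 4)(3 7 6)

f r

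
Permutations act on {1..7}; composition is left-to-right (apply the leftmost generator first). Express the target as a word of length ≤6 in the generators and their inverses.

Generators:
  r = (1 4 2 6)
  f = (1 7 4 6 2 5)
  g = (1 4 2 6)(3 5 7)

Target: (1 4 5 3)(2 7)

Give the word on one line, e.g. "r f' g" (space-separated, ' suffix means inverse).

g r g f'

  after g: (1 4 2 6)(3 5 7)
  after r: (1 2)(3 5 7)(4 6)
  after g: (1 6 2 4)(3 7 5)
  after f': (1 4 5 3)(2 7)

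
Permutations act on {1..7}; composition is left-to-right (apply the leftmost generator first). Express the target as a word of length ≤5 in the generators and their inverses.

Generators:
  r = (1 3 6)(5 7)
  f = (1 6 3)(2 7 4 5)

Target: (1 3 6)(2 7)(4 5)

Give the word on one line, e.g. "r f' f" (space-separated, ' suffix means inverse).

f r f f

  after f: (1 6 3)(2 7 4 5)
  after r: (2 5)(4 7)
  after f: (1 6 3)(5 7)
  after f: (1 3 6)(2 7)(4 5)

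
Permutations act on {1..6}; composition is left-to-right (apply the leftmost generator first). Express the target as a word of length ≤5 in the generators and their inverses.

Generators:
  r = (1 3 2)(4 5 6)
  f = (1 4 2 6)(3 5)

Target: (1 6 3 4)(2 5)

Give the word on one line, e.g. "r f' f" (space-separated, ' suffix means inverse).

r r f

  after r: (1 3 2)(4 5 6)
  after r: (1 2 3)(4 6 5)
  after f: (1 6 3 4)(2 5)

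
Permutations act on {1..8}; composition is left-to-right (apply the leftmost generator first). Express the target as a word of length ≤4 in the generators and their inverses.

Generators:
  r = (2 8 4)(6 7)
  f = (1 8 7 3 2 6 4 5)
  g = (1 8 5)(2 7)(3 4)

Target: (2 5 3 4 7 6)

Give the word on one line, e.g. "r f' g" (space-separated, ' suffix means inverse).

  after g: (1 8 5)(2 7)(3 4)
  after g: (1 5 8)
  after r: (1 5 4 2 8)(6 7)
  after g: (2 5 3 4 7 6)

g g r g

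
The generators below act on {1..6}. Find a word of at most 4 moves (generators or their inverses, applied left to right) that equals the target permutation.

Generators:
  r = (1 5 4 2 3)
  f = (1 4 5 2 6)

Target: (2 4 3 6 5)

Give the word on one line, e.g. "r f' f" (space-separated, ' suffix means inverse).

  after r': (1 3 2 4 5)
  after f: (1 3 6)(2 5 4)
  after r: (2 4 3 6 5)

r' f r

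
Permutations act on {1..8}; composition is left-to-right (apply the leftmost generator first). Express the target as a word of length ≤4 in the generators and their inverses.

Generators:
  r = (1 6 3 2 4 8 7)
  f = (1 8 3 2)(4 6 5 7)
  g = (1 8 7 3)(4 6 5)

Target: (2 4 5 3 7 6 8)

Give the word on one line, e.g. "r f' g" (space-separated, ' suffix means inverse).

  after g: (1 8 7 3)(4 6 5)
  after g: (1 7)(3 8)(4 5 6)
  after r: (2 4 5 3 7 6 8)

g g r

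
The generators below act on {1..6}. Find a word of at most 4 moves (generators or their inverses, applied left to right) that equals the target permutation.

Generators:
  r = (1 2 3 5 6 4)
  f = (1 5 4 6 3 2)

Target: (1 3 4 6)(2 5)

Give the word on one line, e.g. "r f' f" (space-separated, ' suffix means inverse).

f' r

  after f': (1 2 3 6 4 5)
  after r: (1 3 4 6)(2 5)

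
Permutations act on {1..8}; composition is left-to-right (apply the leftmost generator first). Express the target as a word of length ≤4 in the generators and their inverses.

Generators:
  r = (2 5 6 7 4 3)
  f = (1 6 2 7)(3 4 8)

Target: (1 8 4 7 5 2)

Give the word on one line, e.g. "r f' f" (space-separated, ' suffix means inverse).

  after f': (1 7 2 6)(3 8 4)
  after r: (1 4 2 7 5 6)(3 8)
  after f: (1 8 4 7 5 2)

f' r f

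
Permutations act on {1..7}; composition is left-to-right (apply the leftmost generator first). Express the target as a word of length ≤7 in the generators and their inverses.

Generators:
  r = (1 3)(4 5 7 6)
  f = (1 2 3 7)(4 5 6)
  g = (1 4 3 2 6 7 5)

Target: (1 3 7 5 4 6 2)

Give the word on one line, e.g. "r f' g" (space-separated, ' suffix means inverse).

  after r': (1 3)(4 6 7 5)
  after f': (1 2)(3 7 4 5 6)
  after g: (1 6 2 4)(3 5 7)
  after f: (1 4 2 5)(3 6)
  after g: (1 3 7 5 4 6 2)

r' f' g f g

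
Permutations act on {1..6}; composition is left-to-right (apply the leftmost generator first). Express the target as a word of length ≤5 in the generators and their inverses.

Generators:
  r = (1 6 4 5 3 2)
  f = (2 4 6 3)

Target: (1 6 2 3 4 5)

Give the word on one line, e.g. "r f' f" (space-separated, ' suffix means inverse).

  after r': (1 2 3 5 4 6)
  after f': (1 3 5 2 6)
  after f': (1 6)(2 4)(3 5)
  after f': (1 4 3 5 6)
  after r': (1 6 2 3 4 5)

r' f' f' f' r'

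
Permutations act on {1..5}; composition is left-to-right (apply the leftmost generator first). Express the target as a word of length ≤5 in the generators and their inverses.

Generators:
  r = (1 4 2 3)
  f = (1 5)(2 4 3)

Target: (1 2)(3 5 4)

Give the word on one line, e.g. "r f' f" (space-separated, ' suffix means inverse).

  after f: (1 5)(2 4 3)
  after f: (2 3 4)
  after r': (1 3)
  after f': (1 4 2 3 5)
  after r: (1 2)(3 5 4)

f f r' f' r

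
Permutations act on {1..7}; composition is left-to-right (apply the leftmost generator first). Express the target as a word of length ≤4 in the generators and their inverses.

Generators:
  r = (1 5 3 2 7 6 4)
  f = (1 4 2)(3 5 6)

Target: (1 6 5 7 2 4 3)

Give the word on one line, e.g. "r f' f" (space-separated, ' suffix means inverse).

  after f: (1 4 2)(3 5 6)
  after r': (1 6 5 7 2 4 3)

f r'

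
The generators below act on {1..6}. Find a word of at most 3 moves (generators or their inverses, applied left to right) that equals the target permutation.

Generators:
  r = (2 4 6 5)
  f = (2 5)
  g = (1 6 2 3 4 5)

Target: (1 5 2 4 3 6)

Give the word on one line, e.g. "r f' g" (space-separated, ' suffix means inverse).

g' f' r'

  after g': (1 5 4 3 2 6)
  after f': (1 2 6)(3 5 4)
  after r': (1 5 2 4 3 6)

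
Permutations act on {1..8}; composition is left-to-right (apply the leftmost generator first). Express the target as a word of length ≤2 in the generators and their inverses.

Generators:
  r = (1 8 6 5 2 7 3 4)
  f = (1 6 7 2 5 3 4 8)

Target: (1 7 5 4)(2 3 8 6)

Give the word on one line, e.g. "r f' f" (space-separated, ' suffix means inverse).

  after f: (1 6 7 2 5 3 4 8)
  after f: (1 7 5 4)(2 3 8 6)

f f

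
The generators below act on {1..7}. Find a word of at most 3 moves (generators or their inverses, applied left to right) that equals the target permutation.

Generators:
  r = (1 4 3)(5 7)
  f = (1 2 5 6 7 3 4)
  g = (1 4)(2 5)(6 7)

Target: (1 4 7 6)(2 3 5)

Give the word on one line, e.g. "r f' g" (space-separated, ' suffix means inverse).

f' g f'

  after f': (1 4 3 7 6 5 2)
  after g: (2 4 3 6)
  after f': (1 4 7 6)(2 3 5)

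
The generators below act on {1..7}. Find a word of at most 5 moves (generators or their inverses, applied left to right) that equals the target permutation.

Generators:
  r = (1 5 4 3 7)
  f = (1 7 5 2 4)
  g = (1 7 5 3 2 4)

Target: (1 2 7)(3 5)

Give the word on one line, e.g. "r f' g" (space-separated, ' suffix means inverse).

f g r f'

  after f: (1 7 5 2 4)
  after g: (1 5 4 7 3 2)
  after r: (1 4)(2 5 3)
  after f': (1 2 7)(3 5)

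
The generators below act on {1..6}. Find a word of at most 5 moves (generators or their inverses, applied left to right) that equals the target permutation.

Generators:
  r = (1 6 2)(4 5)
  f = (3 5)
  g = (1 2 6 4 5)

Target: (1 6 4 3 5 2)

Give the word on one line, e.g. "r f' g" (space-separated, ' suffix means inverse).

r' f g' r

  after r': (1 2 6)(4 5)
  after f: (1 2 6)(3 5 4)
  after g': (3 4)(5 6)
  after r: (1 6 4 3 5 2)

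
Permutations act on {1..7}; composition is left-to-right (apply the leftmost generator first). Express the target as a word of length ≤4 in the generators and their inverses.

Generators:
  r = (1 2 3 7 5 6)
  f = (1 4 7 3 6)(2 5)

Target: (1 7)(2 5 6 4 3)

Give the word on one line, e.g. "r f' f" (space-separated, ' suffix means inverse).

  after r: (1 2 3 7 5 6)
  after f: (1 5)(2 6 4 7)
  after r': (1 7)(2 5 6 4 3)

r f r'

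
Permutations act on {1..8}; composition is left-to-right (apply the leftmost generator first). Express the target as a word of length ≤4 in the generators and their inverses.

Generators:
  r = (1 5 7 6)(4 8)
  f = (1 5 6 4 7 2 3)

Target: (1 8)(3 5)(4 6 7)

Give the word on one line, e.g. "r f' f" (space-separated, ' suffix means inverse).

  after r': (1 6 7 5)(4 8)
  after f: (1 4 8 7 6 2 3)
  after r': (1 8 5)(2 3 6)
  after f': (1 8)(3 5)(4 6 7)

r' f r' f'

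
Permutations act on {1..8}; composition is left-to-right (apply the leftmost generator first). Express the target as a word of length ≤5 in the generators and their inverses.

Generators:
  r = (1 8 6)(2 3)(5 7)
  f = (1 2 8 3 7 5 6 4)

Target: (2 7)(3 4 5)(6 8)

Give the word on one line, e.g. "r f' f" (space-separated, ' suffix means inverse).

  after r: (1 8 6)(2 3)(5 7)
  after f: (1 3 8 4)(2 7 6)
  after r': (1 2 5 7 8 4 6 3)
  after f': (2 7)(3 4 5)(6 8)

r f r' f'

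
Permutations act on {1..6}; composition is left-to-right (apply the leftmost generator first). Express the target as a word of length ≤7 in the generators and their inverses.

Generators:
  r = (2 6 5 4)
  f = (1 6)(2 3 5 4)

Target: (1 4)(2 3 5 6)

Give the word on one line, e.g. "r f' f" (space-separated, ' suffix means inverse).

r r f' r r

  after r: (2 6 5 4)
  after r: (2 5)(4 6)
  after f': (1 6 5 4)(2 3)
  after r: (1 5 2 3 6 4)
  after r: (1 4)(2 3 5 6)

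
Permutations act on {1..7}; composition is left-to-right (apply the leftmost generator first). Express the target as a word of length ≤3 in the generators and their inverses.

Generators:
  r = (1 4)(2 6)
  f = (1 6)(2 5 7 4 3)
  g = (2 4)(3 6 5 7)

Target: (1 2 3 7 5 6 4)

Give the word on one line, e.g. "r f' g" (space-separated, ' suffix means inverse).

r' g'

  after r': (1 4)(2 6)
  after g': (1 2 3 7 5 6 4)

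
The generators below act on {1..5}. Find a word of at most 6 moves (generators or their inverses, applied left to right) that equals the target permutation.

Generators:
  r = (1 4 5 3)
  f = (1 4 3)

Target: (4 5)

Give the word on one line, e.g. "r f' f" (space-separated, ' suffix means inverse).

  after f': (1 3 4)
  after r': (1 5 4 3)
  after f: (1 5 3 4)
  after r': (1 4 3)
  after r': (4 5)

f' r' f r' r'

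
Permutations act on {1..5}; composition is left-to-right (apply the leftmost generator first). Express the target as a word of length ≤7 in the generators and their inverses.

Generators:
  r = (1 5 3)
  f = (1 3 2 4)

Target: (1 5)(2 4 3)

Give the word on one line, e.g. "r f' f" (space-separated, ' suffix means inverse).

  after f': (1 4 2 3)
  after f': (1 2)(3 4)
  after f': (1 3 2 4)
  after r: (2 4 5 3)
  after r: (1 5)(2 4 3)

f' f' f' r r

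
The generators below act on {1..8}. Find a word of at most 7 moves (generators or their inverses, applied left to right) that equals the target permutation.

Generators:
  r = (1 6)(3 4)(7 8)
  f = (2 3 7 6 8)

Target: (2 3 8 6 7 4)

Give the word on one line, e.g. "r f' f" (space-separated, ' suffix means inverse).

  after r: (1 6)(3 4)(7 8)
  after f: (1 8 6)(2 3 4 7)
  after r: (1 7 2 4 8)
  after f: (1 6 8)(2 4)(3 7)
  after r: (2 3 8 6 7 4)

r f r f r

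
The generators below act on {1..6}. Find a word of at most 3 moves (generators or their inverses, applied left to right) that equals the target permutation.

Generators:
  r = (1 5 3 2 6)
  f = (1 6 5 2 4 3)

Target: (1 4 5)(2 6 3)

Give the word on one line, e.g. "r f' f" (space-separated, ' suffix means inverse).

  after f': (1 3 4 2 5 6)
  after f': (1 4 5)(2 6 3)

f' f'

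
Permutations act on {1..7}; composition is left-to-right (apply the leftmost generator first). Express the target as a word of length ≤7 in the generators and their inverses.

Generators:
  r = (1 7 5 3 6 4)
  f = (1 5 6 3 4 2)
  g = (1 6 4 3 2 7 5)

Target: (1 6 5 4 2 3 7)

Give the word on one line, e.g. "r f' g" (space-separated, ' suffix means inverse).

  after r': (1 4 6 3 5 7)
  after f': (1 3)(2 4 5 7)
  after r: (1 6 4 3 7 2)
  after g: (1 4 2 6 3 5)
  after r': (1 6 5 4 2 3 7)

r' f' r g r'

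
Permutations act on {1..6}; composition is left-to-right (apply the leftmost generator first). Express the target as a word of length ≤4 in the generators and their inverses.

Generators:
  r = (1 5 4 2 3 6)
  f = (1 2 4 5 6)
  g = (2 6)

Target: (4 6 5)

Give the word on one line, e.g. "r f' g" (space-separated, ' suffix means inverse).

g' f g' f

  after g': (2 6)
  after f: (1 2)(4 5 6)
  after g': (1 6 4 5 2)
  after f: (4 6 5)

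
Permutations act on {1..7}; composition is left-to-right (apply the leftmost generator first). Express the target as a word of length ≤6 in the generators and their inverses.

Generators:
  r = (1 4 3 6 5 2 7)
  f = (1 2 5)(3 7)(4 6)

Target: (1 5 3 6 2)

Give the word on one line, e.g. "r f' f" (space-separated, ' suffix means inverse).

r' f r' r' f'

  after r': (1 7 2 5 6 3 4)
  after f: (1 3 6 7 5 4 2)
  after r': (1 4 5)(2 7 6)
  after r': (3 4 6 5 7)
  after f': (1 5 3 6 2)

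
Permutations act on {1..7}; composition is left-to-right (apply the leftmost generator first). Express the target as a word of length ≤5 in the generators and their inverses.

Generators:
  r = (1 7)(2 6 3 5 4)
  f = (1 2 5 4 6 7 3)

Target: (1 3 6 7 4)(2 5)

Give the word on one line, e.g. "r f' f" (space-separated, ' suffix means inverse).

f' r f' f' f'

  after f': (1 3 7 6 4 5 2)
  after r: (1 5 6 2 7 3)
  after f': (1 2 6)(4 5)
  after f': (2 4)(3 7 6)
  after f': (1 3 6 7 4)(2 5)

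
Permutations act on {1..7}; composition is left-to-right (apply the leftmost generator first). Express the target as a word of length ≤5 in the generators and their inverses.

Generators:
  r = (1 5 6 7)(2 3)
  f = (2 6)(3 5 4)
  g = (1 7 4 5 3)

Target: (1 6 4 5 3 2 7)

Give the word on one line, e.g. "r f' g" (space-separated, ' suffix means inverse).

  after g: (1 7 4 5 3)
  after r: (2 3 5)(4 6 7)
  after g: (1 7 5 2)(4 6)
  after r': (1 6 4 5 3 2 7)

g r g r'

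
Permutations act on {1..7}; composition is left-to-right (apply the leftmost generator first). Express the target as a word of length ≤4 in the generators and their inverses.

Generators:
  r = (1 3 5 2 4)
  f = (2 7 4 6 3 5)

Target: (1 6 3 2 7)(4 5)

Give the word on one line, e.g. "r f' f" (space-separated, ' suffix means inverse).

r f' r r

  after r: (1 3 5 2 4)
  after f': (1 6 4)(2 7)
  after r: (1 6)(2 7 4 3 5)
  after r: (1 6 3 2 7)(4 5)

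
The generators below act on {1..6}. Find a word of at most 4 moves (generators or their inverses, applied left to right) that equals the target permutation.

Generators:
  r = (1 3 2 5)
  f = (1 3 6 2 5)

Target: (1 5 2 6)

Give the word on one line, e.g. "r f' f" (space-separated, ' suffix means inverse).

  after r: (1 3 2 5)
  after f': (3 6)
  after f': (1 5 2 6)

r f' f'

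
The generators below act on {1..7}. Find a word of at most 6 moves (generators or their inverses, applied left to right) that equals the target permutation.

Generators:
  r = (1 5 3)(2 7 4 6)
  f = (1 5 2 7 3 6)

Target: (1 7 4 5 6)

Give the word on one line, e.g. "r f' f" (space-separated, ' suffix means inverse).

r' f r f

  after r': (1 3 5)(2 6 4 7)
  after f: (1 6 4 3 2)
  after r: (1 2 5 3 7 4)
  after f: (1 7 4 5 6)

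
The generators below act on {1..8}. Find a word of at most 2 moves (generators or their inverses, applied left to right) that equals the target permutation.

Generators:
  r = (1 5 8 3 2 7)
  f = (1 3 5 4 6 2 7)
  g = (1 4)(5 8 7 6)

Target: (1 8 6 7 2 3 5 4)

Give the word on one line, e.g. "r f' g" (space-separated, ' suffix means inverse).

r' g'

  after r': (1 7 2 3 8 5)
  after g': (1 8 6 7 2 3 5 4)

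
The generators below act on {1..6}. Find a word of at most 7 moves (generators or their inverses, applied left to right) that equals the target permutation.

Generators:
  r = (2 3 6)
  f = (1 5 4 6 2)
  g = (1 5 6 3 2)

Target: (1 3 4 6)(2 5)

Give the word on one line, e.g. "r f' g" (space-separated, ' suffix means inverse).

  after r: (2 3 6)
  after f': (1 2 3 4 5)
  after g': (1 3 4)(2 6 5)
  after g': (1 6)(2 5 3 4)
  after r': (1 3 4 6)(2 5)

r f' g' g' r'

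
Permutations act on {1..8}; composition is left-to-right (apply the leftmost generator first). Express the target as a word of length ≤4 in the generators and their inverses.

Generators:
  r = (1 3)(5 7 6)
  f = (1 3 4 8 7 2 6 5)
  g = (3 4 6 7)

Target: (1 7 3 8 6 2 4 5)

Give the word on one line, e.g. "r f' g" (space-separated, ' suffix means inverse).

g f g'

  after g: (3 4 6 7)
  after f: (1 3 8 7 4 5)(2 6)
  after g': (1 7 3 8 6 2 4 5)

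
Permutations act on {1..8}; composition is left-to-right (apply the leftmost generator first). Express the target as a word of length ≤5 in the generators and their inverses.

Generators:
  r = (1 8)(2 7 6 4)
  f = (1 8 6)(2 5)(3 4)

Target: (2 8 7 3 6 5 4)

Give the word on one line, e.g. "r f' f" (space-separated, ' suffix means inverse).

r' r' f r'

  after r': (1 8)(2 4 6 7)
  after r': (2 6)(4 7)
  after f: (1 8 6 5 2)(3 4 7)
  after r': (2 8 7 3 6 5 4)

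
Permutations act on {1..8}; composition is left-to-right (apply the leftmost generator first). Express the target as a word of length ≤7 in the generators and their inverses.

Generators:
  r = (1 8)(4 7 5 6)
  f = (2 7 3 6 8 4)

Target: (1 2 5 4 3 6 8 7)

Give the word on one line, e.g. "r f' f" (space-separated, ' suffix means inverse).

  after f: (2 7 3 6 8 4)
  after r': (1 8 6)(2 4)(3 5 7)
  after f: (1 4 7 6)(3 5)
  after f: (1 2 7 8 4 3 5 6)
  after r: (1 2 5 4 3 6 8 7)

f r' f f r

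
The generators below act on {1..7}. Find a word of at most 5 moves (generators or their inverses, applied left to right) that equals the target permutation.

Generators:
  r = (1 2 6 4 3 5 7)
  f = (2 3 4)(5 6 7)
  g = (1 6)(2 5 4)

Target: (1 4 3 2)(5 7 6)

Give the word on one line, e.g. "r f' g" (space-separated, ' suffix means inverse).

  after f': (2 4 3)(5 7 6)
  after g: (1 6 4 3 5 7)
  after r': (1 2)
  after f': (1 4 3 2)(5 7 6)

f' g r' f'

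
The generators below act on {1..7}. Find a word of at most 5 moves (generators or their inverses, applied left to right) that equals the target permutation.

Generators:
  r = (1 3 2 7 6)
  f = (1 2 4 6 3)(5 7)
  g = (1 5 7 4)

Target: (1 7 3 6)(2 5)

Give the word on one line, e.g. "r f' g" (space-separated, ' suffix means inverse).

g' g' f' g

  after g': (1 4 7 5)
  after g': (1 7)(4 5)
  after f': (1 5 2)(3 6 4 7)
  after g: (1 7 3 6)(2 5)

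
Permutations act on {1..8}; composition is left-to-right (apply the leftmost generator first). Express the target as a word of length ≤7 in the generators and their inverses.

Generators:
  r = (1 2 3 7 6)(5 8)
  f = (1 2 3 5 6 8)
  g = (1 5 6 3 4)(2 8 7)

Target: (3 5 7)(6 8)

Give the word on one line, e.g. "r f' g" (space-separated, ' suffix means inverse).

  after f: (1 2 3 5 6 8)
  after r: (1 3 8 2 7 6 5)
  after r: (1 7)(2 6 8 3 5)
  after r: (1 6 5 3 8 7 2)
  after r: (3 5 7)(6 8)

f r r r r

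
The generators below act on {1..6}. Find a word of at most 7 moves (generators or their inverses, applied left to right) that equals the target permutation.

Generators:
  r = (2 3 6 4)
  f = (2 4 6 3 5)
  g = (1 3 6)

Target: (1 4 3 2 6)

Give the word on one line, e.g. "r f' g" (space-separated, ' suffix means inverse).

g f r f r'

  after g: (1 3 6)
  after f: (1 5 2 4 6)
  after r: (1 5 3 6)
  after f: (1 2 4 6)
  after r': (1 4 3 2 6)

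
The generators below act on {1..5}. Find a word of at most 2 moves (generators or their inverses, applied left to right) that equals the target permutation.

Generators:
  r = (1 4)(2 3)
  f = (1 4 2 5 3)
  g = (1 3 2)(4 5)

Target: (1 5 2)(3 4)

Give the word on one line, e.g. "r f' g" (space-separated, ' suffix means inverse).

  after g': (1 2 3)(4 5)
  after f: (1 5 2)(3 4)

g' f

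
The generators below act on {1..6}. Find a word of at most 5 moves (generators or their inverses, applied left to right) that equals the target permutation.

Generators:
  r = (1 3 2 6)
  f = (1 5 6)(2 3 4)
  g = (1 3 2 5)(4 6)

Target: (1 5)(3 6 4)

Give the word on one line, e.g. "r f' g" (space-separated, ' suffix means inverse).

g r f' g f'

  after g: (1 3 2 5)(4 6)
  after r: (1 2 5 3 6 4)
  after f': (1 4 6 3 5 2)
  after g: (1 6 2 3)
  after f': (1 5)(3 6 4)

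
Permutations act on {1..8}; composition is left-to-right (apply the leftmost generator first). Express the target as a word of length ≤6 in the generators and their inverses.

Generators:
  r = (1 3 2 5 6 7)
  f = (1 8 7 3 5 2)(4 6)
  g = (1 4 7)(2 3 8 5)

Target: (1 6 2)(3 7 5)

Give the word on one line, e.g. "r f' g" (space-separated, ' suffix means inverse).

  after r: (1 3 2 5 6 7)
  after r: (1 2 6)(3 5 7)
  after r: (1 5)(2 7)(3 6)
  after r: (1 6 2)(3 7 5)

r r r r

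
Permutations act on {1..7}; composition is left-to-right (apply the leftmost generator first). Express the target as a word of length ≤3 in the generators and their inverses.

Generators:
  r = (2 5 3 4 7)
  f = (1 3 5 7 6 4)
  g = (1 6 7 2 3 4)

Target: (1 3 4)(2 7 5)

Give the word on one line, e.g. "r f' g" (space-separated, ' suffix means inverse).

  after f': (1 4 6 7 5 3)
  after g': (1 3 4)(2 7 5)

f' g'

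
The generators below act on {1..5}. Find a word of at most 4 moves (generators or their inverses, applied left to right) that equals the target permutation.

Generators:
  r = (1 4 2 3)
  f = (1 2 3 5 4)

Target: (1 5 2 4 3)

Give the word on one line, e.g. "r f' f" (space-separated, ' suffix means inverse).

r f r' f

  after r: (1 4 2 3)
  after f: (2 5 4 3)
  after r': (1 3 4 2 5)
  after f: (1 5 2 4 3)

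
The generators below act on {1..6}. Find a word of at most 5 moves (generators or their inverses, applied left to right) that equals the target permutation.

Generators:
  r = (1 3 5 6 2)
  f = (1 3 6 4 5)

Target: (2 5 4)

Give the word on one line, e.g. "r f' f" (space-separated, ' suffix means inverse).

r' r' f' r f

  after r': (1 2 6 5 3)
  after r': (1 6 3 2 5)
  after f': (1 3 2 4 6)
  after r: (1 5 6 3)(2 4)
  after f: (2 5 4)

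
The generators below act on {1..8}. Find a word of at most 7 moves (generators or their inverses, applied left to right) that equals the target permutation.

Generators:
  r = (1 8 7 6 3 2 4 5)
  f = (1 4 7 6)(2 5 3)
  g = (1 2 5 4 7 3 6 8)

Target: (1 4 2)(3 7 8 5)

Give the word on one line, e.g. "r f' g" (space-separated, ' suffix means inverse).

f' g' f g g

  after f': (1 6 7 4)(2 3 5)
  after g': (1 3 2 7 5)(4 8 6)
  after f: (1 2 6 7 3 5 4 8)
  after g: (1 5 7 6 3 4)(2 8)
  after g: (1 4 2)(3 7 8 5)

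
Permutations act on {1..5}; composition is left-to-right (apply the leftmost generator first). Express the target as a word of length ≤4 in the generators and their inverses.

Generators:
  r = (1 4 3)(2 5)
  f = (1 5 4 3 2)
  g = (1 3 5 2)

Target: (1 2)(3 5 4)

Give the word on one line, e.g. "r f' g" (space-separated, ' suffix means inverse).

  after g: (1 3 5 2)
  after f: (1 2 5)(3 4)
  after r: (1 5 4)
  after g: (1 2)(3 5 4)

g f r g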